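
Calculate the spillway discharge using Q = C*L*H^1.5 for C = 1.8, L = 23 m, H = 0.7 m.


Q = 1.8 * 23 * 0.7^1.5 = 24.2464 m^3/s


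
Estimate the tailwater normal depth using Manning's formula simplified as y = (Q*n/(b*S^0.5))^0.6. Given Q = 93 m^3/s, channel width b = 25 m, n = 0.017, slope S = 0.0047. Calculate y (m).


y = (93 * 0.017 / (25 * 0.0047^0.5))^0.6 = 0.9527 m


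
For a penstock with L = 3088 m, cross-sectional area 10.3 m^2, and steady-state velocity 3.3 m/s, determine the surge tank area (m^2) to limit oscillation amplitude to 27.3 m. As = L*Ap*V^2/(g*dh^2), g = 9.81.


As = 3088 * 10.3 * 3.3^2 / (9.81 * 27.3^2) = 47.3749 m^2


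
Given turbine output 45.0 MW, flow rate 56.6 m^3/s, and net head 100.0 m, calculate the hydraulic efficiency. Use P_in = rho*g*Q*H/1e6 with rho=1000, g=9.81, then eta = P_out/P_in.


P_in = 1000 * 9.81 * 56.6 * 100.0 / 1e6 = 55.5246 MW
eta = 45.0 / 55.5246 = 0.8105


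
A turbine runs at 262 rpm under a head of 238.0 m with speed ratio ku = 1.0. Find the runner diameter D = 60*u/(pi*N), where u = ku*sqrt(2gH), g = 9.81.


u = 1.0 * sqrt(2*9.81*238.0) = 68.3342 m/s
D = 60 * 68.3342 / (pi * 262) = 4.9812 m


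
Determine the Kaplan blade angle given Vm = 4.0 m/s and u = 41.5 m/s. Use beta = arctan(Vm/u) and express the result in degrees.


beta = arctan(4.0 / 41.5) = 5.5055 degrees


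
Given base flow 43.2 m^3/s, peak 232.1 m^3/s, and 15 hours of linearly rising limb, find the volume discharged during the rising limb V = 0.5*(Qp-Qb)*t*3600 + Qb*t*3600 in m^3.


V = 0.5*(232.1 - 43.2)*15*3600 + 43.2*15*3600 = 7.4331e+06 m^3


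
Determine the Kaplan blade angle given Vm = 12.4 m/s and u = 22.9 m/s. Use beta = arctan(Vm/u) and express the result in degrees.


beta = arctan(12.4 / 22.9) = 28.4349 degrees


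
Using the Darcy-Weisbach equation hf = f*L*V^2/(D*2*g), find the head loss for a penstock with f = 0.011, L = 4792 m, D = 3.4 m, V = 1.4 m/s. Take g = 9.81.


hf = 0.011 * 4792 * 1.4^2 / (3.4 * 2 * 9.81) = 1.5488 m


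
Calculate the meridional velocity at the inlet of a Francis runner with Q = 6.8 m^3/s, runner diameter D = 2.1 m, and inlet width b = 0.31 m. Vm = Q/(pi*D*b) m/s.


Vm = 6.8 / (pi * 2.1 * 0.31) = 3.3249 m/s


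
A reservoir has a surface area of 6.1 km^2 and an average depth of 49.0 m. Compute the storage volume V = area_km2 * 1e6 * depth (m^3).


V = 6.1 * 1e6 * 49.0 = 2.9890e+08 m^3


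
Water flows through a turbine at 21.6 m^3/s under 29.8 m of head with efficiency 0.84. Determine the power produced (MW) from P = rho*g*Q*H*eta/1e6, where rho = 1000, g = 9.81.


P = 1000 * 9.81 * 21.6 * 29.8 * 0.84 / 1e6 = 5.3042 MW


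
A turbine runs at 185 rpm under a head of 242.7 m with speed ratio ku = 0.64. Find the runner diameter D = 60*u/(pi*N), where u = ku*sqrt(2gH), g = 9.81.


u = 0.64 * sqrt(2*9.81*242.7) = 44.1636 m/s
D = 60 * 44.1636 / (pi * 185) = 4.5593 m


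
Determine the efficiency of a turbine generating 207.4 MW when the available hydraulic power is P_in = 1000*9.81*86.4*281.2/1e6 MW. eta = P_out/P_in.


P_in = 1000 * 9.81 * 86.4 * 281.2 / 1e6 = 238.3406 MW
eta = 207.4 / 238.3406 = 0.8702


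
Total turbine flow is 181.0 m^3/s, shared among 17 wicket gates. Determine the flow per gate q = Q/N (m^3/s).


q = 181.0 / 17 = 10.6471 m^3/s


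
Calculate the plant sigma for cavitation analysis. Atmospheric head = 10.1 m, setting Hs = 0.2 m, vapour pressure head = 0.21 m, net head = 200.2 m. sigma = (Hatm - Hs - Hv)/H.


sigma = (10.1 - 0.2 - 0.21) / 200.2 = 0.0484


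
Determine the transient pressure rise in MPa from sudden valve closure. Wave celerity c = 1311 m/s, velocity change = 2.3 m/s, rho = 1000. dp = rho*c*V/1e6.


dp = 1000 * 1311 * 2.3 / 1e6 = 3.0153 MPa


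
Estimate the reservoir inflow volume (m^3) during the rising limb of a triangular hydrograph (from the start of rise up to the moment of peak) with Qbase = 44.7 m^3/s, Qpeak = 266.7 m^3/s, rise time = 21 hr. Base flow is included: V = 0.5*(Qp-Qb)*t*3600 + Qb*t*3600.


V = 0.5*(266.7 - 44.7)*21*3600 + 44.7*21*3600 = 1.1771e+07 m^3


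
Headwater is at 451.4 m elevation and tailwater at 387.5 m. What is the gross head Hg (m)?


Hg = 451.4 - 387.5 = 63.9000 m


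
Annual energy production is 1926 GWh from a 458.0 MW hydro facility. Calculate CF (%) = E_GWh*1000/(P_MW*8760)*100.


CF = 1926 * 1000 / (458.0 * 8760) * 100 = 48.0050 %


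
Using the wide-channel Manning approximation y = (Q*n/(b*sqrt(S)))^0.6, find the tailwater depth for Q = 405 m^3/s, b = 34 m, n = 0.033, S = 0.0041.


y = (405 * 0.033 / (34 * 0.0041^0.5))^0.6 = 2.9707 m


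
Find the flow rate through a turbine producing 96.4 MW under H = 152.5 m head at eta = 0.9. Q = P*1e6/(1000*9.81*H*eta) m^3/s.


Q = 96.4 * 1e6 / (1000 * 9.81 * 152.5 * 0.9) = 71.5971 m^3/s


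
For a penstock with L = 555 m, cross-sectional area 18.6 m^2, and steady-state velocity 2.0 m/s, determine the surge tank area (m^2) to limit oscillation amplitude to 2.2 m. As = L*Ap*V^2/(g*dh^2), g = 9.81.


As = 555 * 18.6 * 2.0^2 / (9.81 * 2.2^2) = 869.6641 m^2


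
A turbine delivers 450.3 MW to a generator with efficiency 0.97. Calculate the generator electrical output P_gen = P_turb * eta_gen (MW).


P_gen = 450.3 * 0.97 = 436.7910 MW


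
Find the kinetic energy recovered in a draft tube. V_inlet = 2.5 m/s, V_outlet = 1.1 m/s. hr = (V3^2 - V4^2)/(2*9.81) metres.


hr = (2.5^2 - 1.1^2) / (2*9.81) = 0.2569 m


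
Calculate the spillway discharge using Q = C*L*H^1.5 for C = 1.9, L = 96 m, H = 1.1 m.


Q = 1.9 * 96 * 1.1^1.5 = 210.4330 m^3/s


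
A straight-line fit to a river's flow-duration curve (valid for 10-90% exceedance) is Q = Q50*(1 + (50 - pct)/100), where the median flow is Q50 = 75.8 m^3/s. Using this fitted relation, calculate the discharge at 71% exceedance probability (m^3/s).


Q = 75.8 * (1 + (50 - 71)/100) = 59.8820 m^3/s


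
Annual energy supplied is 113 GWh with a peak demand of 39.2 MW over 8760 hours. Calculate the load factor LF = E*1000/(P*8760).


LF = 113 * 1000 / (39.2 * 8760) = 0.3291


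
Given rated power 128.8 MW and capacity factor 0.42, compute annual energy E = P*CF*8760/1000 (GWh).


E = 128.8 * 0.42 * 8760 / 1000 = 473.8810 GWh


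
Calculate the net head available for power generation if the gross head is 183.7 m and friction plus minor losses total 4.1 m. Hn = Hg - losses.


Hn = 183.7 - 4.1 = 179.6000 m


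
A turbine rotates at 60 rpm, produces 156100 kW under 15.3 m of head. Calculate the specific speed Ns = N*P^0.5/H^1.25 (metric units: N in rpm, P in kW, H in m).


Ns = 60 * 156100^0.5 / 15.3^1.25 = 783.4087


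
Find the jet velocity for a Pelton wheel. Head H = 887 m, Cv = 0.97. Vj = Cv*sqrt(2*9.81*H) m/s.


Vj = 0.97 * sqrt(2*9.81*887) = 127.9626 m/s


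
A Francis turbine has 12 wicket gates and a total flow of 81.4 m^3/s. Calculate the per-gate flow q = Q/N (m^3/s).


q = 81.4 / 12 = 6.7833 m^3/s


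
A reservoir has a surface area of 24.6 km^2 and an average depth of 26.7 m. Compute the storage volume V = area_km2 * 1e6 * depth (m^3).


V = 24.6 * 1e6 * 26.7 = 6.5682e+08 m^3


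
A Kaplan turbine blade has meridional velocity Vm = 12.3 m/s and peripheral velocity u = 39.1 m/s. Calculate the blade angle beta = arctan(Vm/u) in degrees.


beta = arctan(12.3 / 39.1) = 17.4624 degrees


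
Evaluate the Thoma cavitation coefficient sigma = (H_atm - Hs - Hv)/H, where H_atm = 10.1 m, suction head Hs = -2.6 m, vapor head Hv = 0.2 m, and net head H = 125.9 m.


sigma = (10.1 - (-2.6) - 0.2) / 125.9 = 0.0993


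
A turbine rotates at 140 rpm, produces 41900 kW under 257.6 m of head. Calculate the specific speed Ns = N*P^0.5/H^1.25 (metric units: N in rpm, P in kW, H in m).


Ns = 140 * 41900^0.5 / 257.6^1.25 = 27.7685


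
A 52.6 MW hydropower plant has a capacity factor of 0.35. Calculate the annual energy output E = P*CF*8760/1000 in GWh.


E = 52.6 * 0.35 * 8760 / 1000 = 161.2716 GWh


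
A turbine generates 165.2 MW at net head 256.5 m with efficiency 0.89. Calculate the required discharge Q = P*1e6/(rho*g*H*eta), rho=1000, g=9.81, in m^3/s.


Q = 165.2 * 1e6 / (1000 * 9.81 * 256.5 * 0.89) = 73.7673 m^3/s


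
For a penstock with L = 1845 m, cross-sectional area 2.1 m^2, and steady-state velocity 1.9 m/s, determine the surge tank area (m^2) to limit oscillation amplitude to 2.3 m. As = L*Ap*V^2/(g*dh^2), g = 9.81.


As = 1845 * 2.1 * 1.9^2 / (9.81 * 2.3^2) = 269.5245 m^2


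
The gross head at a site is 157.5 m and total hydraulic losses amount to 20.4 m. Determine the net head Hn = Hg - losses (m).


Hn = 157.5 - 20.4 = 137.1000 m


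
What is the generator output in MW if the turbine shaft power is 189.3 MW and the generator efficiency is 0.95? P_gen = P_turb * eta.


P_gen = 189.3 * 0.95 = 179.8350 MW


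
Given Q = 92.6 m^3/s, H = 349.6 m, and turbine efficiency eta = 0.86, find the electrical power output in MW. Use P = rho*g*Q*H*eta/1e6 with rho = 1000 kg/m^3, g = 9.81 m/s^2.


P = 1000 * 9.81 * 92.6 * 349.6 * 0.86 / 1e6 = 273.1177 MW


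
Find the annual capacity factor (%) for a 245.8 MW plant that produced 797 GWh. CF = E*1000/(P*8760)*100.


CF = 797 * 1000 / (245.8 * 8760) * 100 = 37.0145 %


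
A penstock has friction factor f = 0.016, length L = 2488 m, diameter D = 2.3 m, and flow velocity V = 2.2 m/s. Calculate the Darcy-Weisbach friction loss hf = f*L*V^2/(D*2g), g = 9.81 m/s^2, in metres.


hf = 0.016 * 2488 * 2.2^2 / (2.3 * 2 * 9.81) = 4.2696 m


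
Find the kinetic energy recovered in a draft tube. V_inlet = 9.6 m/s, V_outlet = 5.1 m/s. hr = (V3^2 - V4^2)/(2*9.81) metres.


hr = (9.6^2 - 5.1^2) / (2*9.81) = 3.3716 m


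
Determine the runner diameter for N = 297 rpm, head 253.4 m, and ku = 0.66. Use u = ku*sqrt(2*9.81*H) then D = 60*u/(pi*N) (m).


u = 0.66 * sqrt(2*9.81*253.4) = 46.5368 m/s
D = 60 * 46.5368 / (pi * 297) = 2.9926 m


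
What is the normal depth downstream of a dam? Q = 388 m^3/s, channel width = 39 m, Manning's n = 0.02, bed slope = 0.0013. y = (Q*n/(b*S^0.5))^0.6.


y = (388 * 0.02 / (39 * 0.0013^0.5))^0.6 = 2.7867 m


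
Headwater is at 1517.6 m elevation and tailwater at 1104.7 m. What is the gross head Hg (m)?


Hg = 1517.6 - 1104.7 = 412.9000 m


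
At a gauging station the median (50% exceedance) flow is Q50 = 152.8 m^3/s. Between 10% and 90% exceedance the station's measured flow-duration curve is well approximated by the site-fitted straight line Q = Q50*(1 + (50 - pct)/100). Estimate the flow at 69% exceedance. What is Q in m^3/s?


Q = 152.8 * (1 + (50 - 69)/100) = 123.7680 m^3/s


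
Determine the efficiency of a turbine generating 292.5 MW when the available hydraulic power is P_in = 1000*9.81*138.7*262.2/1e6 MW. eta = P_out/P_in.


P_in = 1000 * 9.81 * 138.7 * 262.2 / 1e6 = 356.7616 MW
eta = 292.5 / 356.7616 = 0.8199


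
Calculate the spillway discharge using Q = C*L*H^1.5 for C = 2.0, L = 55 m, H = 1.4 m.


Q = 2.0 * 55 * 1.4^1.5 = 182.2153 m^3/s


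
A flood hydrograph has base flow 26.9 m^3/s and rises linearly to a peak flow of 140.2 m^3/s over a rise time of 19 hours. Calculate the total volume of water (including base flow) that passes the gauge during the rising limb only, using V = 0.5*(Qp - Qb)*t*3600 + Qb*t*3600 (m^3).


V = 0.5*(140.2 - 26.9)*19*3600 + 26.9*19*3600 = 5.7148e+06 m^3


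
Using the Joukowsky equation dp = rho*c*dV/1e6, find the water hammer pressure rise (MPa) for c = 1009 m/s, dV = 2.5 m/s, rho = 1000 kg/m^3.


dp = 1000 * 1009 * 2.5 / 1e6 = 2.5225 MPa


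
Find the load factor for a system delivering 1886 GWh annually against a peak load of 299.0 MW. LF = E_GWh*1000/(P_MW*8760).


LF = 1886 * 1000 / (299.0 * 8760) = 0.7201


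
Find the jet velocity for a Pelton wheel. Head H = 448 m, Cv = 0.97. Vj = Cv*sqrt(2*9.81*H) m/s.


Vj = 0.97 * sqrt(2*9.81*448) = 90.9411 m/s


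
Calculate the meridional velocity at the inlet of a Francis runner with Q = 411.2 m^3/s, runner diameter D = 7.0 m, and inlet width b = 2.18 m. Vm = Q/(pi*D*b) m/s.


Vm = 411.2 / (pi * 7.0 * 2.18) = 8.5773 m/s


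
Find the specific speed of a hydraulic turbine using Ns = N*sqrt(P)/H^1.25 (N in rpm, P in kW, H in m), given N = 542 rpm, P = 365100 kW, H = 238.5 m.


Ns = 542 * 365100^0.5 / 238.5^1.25 = 349.4176


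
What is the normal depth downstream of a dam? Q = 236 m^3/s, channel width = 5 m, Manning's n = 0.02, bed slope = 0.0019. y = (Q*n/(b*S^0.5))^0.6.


y = (236 * 0.02 / (5 * 0.0019^0.5))^0.6 = 6.3293 m


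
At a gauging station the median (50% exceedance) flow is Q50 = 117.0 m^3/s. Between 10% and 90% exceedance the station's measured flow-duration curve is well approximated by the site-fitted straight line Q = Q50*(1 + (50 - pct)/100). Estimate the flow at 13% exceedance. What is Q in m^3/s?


Q = 117.0 * (1 + (50 - 13)/100) = 160.2900 m^3/s


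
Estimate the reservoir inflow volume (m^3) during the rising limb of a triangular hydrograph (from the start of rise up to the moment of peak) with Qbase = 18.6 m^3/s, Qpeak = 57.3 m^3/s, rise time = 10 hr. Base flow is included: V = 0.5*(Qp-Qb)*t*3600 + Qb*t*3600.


V = 0.5*(57.3 - 18.6)*10*3600 + 18.6*10*3600 = 1.3662e+06 m^3


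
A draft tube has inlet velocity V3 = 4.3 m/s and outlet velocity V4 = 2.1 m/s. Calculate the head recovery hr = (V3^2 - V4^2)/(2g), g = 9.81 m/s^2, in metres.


hr = (4.3^2 - 2.1^2) / (2*9.81) = 0.7176 m


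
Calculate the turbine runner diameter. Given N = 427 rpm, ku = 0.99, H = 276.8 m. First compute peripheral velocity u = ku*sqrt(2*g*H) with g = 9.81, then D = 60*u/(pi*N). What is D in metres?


u = 0.99 * sqrt(2*9.81*276.8) = 72.9571 m/s
D = 60 * 72.9571 / (pi * 427) = 3.2632 m


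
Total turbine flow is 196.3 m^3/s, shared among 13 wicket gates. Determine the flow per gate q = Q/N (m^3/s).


q = 196.3 / 13 = 15.1000 m^3/s


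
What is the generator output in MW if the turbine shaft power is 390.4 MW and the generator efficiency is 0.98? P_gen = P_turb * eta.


P_gen = 390.4 * 0.98 = 382.5920 MW


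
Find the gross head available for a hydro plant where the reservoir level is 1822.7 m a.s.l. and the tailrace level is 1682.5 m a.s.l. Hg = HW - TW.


Hg = 1822.7 - 1682.5 = 140.2000 m


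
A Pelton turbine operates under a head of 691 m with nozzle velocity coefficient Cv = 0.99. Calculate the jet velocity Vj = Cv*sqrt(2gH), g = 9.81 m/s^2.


Vj = 0.99 * sqrt(2*9.81*691) = 115.2720 m/s


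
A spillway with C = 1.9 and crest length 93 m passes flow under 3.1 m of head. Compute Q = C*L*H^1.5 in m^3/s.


Q = 1.9 * 93 * 3.1^1.5 = 964.4486 m^3/s


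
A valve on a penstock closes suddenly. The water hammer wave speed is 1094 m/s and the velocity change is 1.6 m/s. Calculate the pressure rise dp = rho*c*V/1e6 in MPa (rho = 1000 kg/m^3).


dp = 1000 * 1094 * 1.6 / 1e6 = 1.7504 MPa


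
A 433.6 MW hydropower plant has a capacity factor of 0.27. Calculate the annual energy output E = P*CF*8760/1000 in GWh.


E = 433.6 * 0.27 * 8760 / 1000 = 1025.5507 GWh


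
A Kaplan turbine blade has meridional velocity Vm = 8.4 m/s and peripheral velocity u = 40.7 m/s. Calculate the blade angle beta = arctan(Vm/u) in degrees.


beta = arctan(8.4 / 40.7) = 11.6614 degrees


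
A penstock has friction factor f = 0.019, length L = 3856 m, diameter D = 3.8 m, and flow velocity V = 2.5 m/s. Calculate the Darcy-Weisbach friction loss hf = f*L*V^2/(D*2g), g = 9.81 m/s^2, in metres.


hf = 0.019 * 3856 * 2.5^2 / (3.8 * 2 * 9.81) = 6.1417 m


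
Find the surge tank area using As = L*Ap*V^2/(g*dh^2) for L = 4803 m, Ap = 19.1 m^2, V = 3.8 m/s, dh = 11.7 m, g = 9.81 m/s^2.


As = 4803 * 19.1 * 3.8^2 / (9.81 * 11.7^2) = 986.4440 m^2


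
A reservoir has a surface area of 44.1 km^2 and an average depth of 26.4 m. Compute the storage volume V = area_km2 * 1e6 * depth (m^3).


V = 44.1 * 1e6 * 26.4 = 1.1642e+09 m^3


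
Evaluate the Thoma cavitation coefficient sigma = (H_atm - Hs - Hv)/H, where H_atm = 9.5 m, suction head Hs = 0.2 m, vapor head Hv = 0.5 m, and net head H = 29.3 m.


sigma = (9.5 - 0.2 - 0.5) / 29.3 = 0.3003


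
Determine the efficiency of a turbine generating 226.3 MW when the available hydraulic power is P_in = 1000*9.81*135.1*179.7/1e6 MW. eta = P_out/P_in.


P_in = 1000 * 9.81 * 135.1 * 179.7 / 1e6 = 238.1620 MW
eta = 226.3 / 238.1620 = 0.9502


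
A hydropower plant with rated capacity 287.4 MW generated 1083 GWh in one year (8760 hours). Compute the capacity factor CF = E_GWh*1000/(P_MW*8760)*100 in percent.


CF = 1083 * 1000 / (287.4 * 8760) * 100 = 43.0167 %


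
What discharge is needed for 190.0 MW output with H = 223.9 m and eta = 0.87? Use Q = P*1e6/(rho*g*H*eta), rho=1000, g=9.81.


Q = 190.0 * 1e6 / (1000 * 9.81 * 223.9 * 0.87) = 99.4286 m^3/s


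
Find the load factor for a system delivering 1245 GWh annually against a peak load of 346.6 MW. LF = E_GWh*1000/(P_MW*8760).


LF = 1245 * 1000 / (346.6 * 8760) = 0.4100


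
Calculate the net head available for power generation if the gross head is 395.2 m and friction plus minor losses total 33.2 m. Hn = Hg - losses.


Hn = 395.2 - 33.2 = 362.0000 m


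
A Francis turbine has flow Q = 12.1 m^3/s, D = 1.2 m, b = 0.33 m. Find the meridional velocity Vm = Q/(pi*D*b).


Vm = 12.1 / (pi * 1.2 * 0.33) = 9.7261 m/s


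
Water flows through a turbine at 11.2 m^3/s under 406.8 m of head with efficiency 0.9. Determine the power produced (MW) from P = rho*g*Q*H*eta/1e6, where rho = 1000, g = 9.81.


P = 1000 * 9.81 * 11.2 * 406.8 * 0.9 / 1e6 = 40.2263 MW


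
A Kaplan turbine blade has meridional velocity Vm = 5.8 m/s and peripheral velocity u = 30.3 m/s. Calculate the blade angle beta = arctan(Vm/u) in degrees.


beta = arctan(5.8 / 30.3) = 10.8364 degrees


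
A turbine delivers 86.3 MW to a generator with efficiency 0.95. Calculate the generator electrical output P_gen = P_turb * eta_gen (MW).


P_gen = 86.3 * 0.95 = 81.9850 MW


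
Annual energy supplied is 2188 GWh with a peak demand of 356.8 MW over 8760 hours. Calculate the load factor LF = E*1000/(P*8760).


LF = 2188 * 1000 / (356.8 * 8760) = 0.7000


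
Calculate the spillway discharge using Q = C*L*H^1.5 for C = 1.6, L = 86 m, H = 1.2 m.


Q = 1.6 * 86 * 1.2^1.5 = 180.8799 m^3/s


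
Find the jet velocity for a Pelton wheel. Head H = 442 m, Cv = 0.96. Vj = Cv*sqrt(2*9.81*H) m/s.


Vj = 0.96 * sqrt(2*9.81*442) = 89.3988 m/s


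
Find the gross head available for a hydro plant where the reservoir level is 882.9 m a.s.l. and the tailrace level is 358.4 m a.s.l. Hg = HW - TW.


Hg = 882.9 - 358.4 = 524.5000 m


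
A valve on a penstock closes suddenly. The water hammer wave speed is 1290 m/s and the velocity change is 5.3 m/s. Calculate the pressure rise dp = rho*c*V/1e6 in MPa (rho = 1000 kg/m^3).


dp = 1000 * 1290 * 5.3 / 1e6 = 6.8370 MPa


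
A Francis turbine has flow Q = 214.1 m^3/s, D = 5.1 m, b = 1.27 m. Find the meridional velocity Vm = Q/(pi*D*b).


Vm = 214.1 / (pi * 5.1 * 1.27) = 10.5219 m/s


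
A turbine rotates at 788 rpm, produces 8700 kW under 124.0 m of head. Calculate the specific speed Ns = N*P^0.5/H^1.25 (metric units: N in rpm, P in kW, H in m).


Ns = 788 * 8700^0.5 / 124.0^1.25 = 177.6269


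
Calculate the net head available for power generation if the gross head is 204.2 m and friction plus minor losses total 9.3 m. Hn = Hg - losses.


Hn = 204.2 - 9.3 = 194.9000 m


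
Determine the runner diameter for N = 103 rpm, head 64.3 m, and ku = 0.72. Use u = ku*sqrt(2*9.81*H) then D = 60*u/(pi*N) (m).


u = 0.72 * sqrt(2*9.81*64.3) = 25.5733 m/s
D = 60 * 25.5733 / (pi * 103) = 4.7419 m


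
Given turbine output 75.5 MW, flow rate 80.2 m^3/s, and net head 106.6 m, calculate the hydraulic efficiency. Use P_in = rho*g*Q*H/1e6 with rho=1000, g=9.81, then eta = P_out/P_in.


P_in = 1000 * 9.81 * 80.2 * 106.6 / 1e6 = 83.8688 MW
eta = 75.5 / 83.8688 = 0.9002


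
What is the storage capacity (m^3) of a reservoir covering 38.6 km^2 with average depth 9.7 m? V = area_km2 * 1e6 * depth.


V = 38.6 * 1e6 * 9.7 = 3.7442e+08 m^3


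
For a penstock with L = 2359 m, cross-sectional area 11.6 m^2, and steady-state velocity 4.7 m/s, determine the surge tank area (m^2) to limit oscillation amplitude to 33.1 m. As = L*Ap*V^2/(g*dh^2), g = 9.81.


As = 2359 * 11.6 * 4.7^2 / (9.81 * 33.1^2) = 56.2415 m^2


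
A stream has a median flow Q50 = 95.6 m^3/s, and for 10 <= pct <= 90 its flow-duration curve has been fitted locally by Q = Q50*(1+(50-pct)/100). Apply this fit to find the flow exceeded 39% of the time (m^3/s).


Q = 95.6 * (1 + (50 - 39)/100) = 106.1160 m^3/s


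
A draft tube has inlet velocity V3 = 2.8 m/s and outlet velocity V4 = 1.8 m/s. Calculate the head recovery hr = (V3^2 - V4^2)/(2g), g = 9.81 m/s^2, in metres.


hr = (2.8^2 - 1.8^2) / (2*9.81) = 0.2345 m


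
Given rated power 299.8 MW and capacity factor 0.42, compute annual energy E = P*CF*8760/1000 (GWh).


E = 299.8 * 0.42 * 8760 / 1000 = 1103.0242 GWh


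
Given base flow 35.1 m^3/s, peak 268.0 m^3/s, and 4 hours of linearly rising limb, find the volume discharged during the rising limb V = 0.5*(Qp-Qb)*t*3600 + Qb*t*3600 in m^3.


V = 0.5*(268.0 - 35.1)*4*3600 + 35.1*4*3600 = 2.1823e+06 m^3


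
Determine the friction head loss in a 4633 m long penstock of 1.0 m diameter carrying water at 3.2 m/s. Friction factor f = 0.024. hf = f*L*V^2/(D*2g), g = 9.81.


hf = 0.024 * 4633 * 3.2^2 / (1.0 * 2 * 9.81) = 58.0329 m


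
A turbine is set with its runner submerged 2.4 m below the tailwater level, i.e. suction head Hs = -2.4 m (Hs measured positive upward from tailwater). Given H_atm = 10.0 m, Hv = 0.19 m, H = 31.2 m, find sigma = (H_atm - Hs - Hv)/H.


sigma = (10.0 - (-2.4) - 0.19) / 31.2 = 0.3913


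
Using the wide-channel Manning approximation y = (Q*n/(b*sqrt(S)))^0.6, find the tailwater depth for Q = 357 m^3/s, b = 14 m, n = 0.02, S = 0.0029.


y = (357 * 0.02 / (14 * 0.0029^0.5))^0.6 = 3.8532 m


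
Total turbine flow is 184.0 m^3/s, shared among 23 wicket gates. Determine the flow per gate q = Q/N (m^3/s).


q = 184.0 / 23 = 8.0000 m^3/s


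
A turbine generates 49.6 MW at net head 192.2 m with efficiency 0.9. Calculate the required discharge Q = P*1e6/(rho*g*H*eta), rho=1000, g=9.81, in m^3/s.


Q = 49.6 * 1e6 / (1000 * 9.81 * 192.2 * 0.9) = 29.2292 m^3/s


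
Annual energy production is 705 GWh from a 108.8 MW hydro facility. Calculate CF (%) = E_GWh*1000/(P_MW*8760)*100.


CF = 705 * 1000 / (108.8 * 8760) * 100 = 73.9701 %


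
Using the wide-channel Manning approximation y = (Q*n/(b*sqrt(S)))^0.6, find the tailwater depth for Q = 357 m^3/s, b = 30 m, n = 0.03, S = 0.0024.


y = (357 * 0.03 / (30 * 0.0024^0.5))^0.6 = 3.2926 m


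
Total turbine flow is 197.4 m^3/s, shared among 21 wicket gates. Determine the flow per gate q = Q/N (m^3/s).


q = 197.4 / 21 = 9.4000 m^3/s


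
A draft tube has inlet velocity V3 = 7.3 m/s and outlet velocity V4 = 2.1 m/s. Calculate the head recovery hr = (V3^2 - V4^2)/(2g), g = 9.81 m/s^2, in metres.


hr = (7.3^2 - 2.1^2) / (2*9.81) = 2.4913 m


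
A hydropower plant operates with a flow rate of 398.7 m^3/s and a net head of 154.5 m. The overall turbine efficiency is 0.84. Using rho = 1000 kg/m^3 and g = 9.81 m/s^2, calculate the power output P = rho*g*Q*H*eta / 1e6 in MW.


P = 1000 * 9.81 * 398.7 * 154.5 * 0.84 / 1e6 = 507.6016 MW


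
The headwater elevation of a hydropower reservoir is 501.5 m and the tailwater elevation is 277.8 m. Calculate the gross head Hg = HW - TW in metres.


Hg = 501.5 - 277.8 = 223.7000 m


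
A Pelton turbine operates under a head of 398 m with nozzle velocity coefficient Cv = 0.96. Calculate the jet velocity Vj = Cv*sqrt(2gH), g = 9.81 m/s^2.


Vj = 0.96 * sqrt(2*9.81*398) = 84.8325 m/s


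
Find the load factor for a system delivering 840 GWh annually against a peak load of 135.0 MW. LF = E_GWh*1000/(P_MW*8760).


LF = 840 * 1000 / (135.0 * 8760) = 0.7103


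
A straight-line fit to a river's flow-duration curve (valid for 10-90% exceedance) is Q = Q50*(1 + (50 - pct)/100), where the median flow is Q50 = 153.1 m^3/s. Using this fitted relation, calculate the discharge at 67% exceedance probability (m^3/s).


Q = 153.1 * (1 + (50 - 67)/100) = 127.0730 m^3/s


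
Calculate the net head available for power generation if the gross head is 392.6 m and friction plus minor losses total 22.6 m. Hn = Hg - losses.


Hn = 392.6 - 22.6 = 370.0000 m


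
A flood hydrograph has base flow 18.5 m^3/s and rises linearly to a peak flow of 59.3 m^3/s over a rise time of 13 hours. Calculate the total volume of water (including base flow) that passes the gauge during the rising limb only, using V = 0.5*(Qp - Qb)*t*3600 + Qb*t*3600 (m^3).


V = 0.5*(59.3 - 18.5)*13*3600 + 18.5*13*3600 = 1.8205e+06 m^3


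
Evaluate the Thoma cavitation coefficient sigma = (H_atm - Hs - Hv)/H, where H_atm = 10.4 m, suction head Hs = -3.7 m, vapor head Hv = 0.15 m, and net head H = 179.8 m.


sigma = (10.4 - (-3.7) - 0.15) / 179.8 = 0.0776


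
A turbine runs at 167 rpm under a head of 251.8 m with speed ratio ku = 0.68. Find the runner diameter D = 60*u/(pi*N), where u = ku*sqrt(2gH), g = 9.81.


u = 0.68 * sqrt(2*9.81*251.8) = 47.7954 m/s
D = 60 * 47.7954 / (pi * 167) = 5.4660 m


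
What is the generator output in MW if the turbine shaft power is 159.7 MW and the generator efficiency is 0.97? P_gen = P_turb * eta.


P_gen = 159.7 * 0.97 = 154.9090 MW


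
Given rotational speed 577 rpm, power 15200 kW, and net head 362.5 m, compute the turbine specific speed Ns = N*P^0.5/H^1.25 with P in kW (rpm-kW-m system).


Ns = 577 * 15200^0.5 / 362.5^1.25 = 44.9741


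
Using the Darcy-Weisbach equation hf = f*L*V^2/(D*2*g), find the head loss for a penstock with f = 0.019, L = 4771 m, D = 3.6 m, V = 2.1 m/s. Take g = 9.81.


hf = 0.019 * 4771 * 2.1^2 / (3.6 * 2 * 9.81) = 5.6598 m


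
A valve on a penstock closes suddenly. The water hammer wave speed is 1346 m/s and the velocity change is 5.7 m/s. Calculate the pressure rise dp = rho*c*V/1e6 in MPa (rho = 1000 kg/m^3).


dp = 1000 * 1346 * 5.7 / 1e6 = 7.6722 MPa


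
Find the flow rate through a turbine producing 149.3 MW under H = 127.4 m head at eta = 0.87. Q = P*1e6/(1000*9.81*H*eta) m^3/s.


Q = 149.3 * 1e6 / (1000 * 9.81 * 127.4 * 0.87) = 137.3100 m^3/s


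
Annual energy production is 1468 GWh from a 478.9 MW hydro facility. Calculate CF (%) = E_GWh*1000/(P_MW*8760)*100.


CF = 1468 * 1000 / (478.9 * 8760) * 100 = 34.9927 %


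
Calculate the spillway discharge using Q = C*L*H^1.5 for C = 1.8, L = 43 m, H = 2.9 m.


Q = 1.8 * 43 * 2.9^1.5 = 382.2416 m^3/s


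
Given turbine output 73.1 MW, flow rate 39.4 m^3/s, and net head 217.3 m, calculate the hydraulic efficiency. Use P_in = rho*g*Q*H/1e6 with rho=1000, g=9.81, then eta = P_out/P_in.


P_in = 1000 * 9.81 * 39.4 * 217.3 / 1e6 = 83.9895 MW
eta = 73.1 / 83.9895 = 0.8703


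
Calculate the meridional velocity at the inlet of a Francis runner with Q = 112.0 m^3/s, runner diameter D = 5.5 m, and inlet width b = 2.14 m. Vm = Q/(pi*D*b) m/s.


Vm = 112.0 / (pi * 5.5 * 2.14) = 3.0289 m/s


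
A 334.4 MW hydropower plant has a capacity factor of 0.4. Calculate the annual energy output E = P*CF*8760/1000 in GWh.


E = 334.4 * 0.4 * 8760 / 1000 = 1171.7376 GWh


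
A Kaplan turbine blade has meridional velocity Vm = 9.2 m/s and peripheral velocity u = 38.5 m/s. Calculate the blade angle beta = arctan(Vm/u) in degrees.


beta = arctan(9.2 / 38.5) = 13.4394 degrees


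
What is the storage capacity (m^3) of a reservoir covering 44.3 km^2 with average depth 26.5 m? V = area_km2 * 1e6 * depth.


V = 44.3 * 1e6 * 26.5 = 1.1740e+09 m^3


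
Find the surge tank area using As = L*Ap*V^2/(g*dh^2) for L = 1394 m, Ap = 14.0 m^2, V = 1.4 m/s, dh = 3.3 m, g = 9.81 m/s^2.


As = 1394 * 14.0 * 1.4^2 / (9.81 * 3.3^2) = 358.0552 m^2


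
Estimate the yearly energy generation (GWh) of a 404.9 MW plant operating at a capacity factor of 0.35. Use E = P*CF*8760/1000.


E = 404.9 * 0.35 * 8760 / 1000 = 1241.4234 GWh


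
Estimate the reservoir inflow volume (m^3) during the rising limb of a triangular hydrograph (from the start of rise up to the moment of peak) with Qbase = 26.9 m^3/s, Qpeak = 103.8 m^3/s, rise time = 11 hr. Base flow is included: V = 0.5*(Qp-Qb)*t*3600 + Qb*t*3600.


V = 0.5*(103.8 - 26.9)*11*3600 + 26.9*11*3600 = 2.5879e+06 m^3


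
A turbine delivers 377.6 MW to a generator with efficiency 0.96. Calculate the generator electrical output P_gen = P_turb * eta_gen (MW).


P_gen = 377.6 * 0.96 = 362.4960 MW


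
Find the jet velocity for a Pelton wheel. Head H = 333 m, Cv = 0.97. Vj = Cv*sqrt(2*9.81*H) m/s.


Vj = 0.97 * sqrt(2*9.81*333) = 78.4049 m/s


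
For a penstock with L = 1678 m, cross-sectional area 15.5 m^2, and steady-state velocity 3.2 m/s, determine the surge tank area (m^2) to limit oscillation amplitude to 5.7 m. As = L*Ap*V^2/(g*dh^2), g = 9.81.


As = 1678 * 15.5 * 3.2^2 / (9.81 * 5.7^2) = 835.6124 m^2


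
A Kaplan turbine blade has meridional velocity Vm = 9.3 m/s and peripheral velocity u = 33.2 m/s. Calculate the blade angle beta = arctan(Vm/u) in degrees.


beta = arctan(9.3 / 33.2) = 15.6486 degrees


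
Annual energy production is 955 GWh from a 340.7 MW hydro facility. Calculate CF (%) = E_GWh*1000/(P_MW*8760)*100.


CF = 955 * 1000 / (340.7 * 8760) * 100 = 31.9983 %


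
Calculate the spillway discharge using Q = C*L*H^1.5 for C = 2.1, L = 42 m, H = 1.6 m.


Q = 2.1 * 42 * 1.6^1.5 = 178.5042 m^3/s


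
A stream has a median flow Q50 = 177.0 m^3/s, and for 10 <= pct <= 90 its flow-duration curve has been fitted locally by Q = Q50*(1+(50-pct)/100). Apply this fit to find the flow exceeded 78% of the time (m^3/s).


Q = 177.0 * (1 + (50 - 78)/100) = 127.4400 m^3/s


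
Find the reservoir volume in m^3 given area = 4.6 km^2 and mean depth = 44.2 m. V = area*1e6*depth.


V = 4.6 * 1e6 * 44.2 = 2.0332e+08 m^3


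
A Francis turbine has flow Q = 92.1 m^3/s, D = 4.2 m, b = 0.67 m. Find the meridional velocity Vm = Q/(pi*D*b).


Vm = 92.1 / (pi * 4.2 * 0.67) = 10.4180 m/s


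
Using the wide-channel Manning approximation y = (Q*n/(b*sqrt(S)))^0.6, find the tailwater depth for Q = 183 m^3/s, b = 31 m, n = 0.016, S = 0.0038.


y = (183 * 0.016 / (31 * 0.0038^0.5))^0.6 = 1.2918 m


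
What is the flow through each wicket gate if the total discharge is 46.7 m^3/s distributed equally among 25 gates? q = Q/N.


q = 46.7 / 25 = 1.8680 m^3/s


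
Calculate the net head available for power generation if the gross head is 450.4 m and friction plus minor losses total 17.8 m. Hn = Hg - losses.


Hn = 450.4 - 17.8 = 432.6000 m


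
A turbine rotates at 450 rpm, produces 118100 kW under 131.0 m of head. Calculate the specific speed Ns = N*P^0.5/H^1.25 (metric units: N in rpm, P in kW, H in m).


Ns = 450 * 118100^0.5 / 131.0^1.25 = 348.9381


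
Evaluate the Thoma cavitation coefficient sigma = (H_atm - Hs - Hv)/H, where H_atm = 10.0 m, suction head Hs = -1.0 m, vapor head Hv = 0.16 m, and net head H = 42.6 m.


sigma = (10.0 - (-1.0) - 0.16) / 42.6 = 0.2545


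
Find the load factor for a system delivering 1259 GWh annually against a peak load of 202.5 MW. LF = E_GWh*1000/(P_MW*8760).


LF = 1259 * 1000 / (202.5 * 8760) = 0.7097


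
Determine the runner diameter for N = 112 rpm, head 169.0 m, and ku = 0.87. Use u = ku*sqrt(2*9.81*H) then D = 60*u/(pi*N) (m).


u = 0.87 * sqrt(2*9.81*169.0) = 50.0970 m/s
D = 60 * 50.0970 / (pi * 112) = 8.5427 m


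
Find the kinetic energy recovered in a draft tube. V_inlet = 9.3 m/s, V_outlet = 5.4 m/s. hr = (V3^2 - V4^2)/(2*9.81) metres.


hr = (9.3^2 - 5.4^2) / (2*9.81) = 2.9220 m


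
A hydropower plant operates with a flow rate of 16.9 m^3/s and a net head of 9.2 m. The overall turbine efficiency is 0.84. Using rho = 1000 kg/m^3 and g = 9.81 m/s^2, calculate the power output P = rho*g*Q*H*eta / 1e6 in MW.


P = 1000 * 9.81 * 16.9 * 9.2 * 0.84 / 1e6 = 1.2812 MW


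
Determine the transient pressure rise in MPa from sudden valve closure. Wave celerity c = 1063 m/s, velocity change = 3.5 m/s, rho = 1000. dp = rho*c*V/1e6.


dp = 1000 * 1063 * 3.5 / 1e6 = 3.7205 MPa


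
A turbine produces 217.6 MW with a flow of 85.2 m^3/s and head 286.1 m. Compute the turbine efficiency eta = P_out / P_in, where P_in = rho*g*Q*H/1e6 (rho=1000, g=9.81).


P_in = 1000 * 9.81 * 85.2 * 286.1 / 1e6 = 239.1258 MW
eta = 217.6 / 239.1258 = 0.9100


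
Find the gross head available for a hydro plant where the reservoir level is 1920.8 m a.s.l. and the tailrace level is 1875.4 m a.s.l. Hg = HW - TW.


Hg = 1920.8 - 1875.4 = 45.4000 m


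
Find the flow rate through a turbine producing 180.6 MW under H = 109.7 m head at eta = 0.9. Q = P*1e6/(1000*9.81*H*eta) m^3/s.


Q = 180.6 * 1e6 / (1000 * 9.81 * 109.7 * 0.9) = 186.4660 m^3/s


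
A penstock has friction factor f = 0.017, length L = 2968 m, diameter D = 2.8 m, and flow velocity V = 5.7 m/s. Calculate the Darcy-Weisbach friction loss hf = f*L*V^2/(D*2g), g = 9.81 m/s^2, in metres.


hf = 0.017 * 2968 * 5.7^2 / (2.8 * 2 * 9.81) = 29.8405 m


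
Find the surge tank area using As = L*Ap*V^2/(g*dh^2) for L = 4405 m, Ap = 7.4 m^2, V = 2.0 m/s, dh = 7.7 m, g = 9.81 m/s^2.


As = 4405 * 7.4 * 2.0^2 / (9.81 * 7.7^2) = 224.1750 m^2


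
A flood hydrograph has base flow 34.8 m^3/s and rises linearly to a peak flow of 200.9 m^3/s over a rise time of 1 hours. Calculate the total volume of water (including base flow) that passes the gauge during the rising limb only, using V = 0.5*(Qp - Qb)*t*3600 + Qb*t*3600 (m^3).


V = 0.5*(200.9 - 34.8)*1*3600 + 34.8*1*3600 = 424260.0000 m^3


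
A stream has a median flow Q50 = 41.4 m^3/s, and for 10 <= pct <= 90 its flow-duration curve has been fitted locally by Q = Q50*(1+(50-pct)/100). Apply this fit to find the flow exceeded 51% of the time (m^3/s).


Q = 41.4 * (1 + (50 - 51)/100) = 40.9860 m^3/s


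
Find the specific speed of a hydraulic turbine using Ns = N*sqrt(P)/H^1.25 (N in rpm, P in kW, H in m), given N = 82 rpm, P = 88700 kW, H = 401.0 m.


Ns = 82 * 88700^0.5 / 401.0^1.25 = 13.6096


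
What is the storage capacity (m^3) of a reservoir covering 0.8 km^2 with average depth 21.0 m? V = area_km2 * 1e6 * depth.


V = 0.8 * 1e6 * 21.0 = 1.6800e+07 m^3


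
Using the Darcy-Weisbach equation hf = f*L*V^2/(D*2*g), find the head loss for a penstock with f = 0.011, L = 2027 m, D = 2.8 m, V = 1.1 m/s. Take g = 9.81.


hf = 0.011 * 2027 * 1.1^2 / (2.8 * 2 * 9.81) = 0.4911 m


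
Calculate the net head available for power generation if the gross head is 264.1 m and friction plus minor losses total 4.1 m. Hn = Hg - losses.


Hn = 264.1 - 4.1 = 260.0000 m


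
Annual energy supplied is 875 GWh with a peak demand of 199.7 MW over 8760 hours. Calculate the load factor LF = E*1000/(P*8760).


LF = 875 * 1000 / (199.7 * 8760) = 0.5002


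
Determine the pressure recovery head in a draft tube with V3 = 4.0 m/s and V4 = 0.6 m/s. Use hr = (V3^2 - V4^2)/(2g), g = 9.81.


hr = (4.0^2 - 0.6^2) / (2*9.81) = 0.7971 m


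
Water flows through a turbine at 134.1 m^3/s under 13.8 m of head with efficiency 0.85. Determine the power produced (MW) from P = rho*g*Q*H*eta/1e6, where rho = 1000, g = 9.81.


P = 1000 * 9.81 * 134.1 * 13.8 * 0.85 / 1e6 = 15.4311 MW


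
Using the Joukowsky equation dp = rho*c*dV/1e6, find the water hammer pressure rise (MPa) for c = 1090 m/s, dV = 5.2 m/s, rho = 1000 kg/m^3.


dp = 1000 * 1090 * 5.2 / 1e6 = 5.6680 MPa


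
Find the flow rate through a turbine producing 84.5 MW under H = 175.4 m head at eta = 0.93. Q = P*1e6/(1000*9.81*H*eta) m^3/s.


Q = 84.5 * 1e6 / (1000 * 9.81 * 175.4 * 0.93) = 52.8050 m^3/s


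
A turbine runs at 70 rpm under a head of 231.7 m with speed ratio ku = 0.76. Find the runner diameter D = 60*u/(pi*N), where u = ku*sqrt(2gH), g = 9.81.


u = 0.76 * sqrt(2*9.81*231.7) = 51.2420 m/s
D = 60 * 51.2420 / (pi * 70) = 13.9807 m


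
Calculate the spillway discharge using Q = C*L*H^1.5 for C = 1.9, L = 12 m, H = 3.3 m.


Q = 1.9 * 12 * 3.3^1.5 = 136.6802 m^3/s


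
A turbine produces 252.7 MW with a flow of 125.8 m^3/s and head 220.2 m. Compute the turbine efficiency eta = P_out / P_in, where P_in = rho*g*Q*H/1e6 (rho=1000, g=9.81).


P_in = 1000 * 9.81 * 125.8 * 220.2 / 1e6 = 271.7484 MW
eta = 252.7 / 271.7484 = 0.9299


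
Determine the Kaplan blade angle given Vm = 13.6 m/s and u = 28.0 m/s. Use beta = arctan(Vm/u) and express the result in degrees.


beta = arctan(13.6 / 28.0) = 25.9065 degrees


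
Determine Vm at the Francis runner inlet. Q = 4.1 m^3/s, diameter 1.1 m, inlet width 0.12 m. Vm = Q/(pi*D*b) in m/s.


Vm = 4.1 / (pi * 1.1 * 0.12) = 9.8869 m/s


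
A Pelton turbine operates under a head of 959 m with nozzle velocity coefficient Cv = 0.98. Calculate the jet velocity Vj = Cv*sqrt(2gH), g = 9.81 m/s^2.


Vj = 0.98 * sqrt(2*9.81*959) = 134.4265 m/s


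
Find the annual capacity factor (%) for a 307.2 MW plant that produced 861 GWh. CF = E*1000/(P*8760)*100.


CF = 861 * 1000 / (307.2 * 8760) * 100 = 31.9947 %


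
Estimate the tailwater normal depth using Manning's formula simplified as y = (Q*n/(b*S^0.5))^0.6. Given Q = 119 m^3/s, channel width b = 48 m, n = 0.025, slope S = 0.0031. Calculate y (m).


y = (119 * 0.025 / (48 * 0.0031^0.5))^0.6 = 1.0664 m


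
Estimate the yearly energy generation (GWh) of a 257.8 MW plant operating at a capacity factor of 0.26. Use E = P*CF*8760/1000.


E = 257.8 * 0.26 * 8760 / 1000 = 587.1653 GWh


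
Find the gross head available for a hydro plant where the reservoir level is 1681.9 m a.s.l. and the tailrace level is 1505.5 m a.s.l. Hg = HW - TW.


Hg = 1681.9 - 1505.5 = 176.4000 m


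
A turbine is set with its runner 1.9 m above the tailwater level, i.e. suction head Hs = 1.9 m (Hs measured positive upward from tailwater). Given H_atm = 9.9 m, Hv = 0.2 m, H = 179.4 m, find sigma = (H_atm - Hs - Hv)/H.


sigma = (9.9 - 1.9 - 0.2) / 179.4 = 0.0435


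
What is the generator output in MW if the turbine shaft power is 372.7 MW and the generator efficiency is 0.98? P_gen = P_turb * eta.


P_gen = 372.7 * 0.98 = 365.2460 MW


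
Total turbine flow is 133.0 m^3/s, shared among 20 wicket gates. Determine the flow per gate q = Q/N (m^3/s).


q = 133.0 / 20 = 6.6500 m^3/s


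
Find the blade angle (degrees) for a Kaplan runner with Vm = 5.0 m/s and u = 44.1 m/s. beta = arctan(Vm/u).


beta = arctan(5.0 / 44.1) = 6.4685 degrees


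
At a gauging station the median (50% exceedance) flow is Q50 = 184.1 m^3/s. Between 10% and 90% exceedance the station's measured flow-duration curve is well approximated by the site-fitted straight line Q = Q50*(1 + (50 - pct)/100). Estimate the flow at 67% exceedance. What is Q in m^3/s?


Q = 184.1 * (1 + (50 - 67)/100) = 152.8030 m^3/s


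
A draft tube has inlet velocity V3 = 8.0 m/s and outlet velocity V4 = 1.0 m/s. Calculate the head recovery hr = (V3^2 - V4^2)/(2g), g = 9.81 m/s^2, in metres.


hr = (8.0^2 - 1.0^2) / (2*9.81) = 3.2110 m


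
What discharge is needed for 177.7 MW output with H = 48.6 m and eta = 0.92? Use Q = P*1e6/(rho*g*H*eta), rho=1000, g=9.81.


Q = 177.7 * 1e6 / (1000 * 9.81 * 48.6 * 0.92) = 405.1299 m^3/s
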